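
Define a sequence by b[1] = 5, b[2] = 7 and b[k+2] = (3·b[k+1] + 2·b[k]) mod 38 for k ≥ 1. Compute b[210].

7

Computing terms: b[1] = 5, b[2] = 7, b[3] = 31, b[4] = 31, b[5] = 3, b[6] = 33, b[7] = 29, b[8] = 1, b[9] = 23, b[10] = 33, b[11] = 31, b[12] = 7, b[13] = 7, b[14] = 35, b[15] = 5, b[16] = 9, b[17] = 37, b[18] = 15, b[19] = 5, b[20] = 7.
The sequence repeats with period 18.
So b[210] = b[1 + ((210-1) mod 18)] = b[12] = 7.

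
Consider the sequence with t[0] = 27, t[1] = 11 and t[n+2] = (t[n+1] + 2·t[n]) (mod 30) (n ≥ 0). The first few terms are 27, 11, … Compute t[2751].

27

Listing terms: t[0] = 27,  t[1] = 11,  t[2] = 5,  t[3] = 27,  t[4] = 7,  t[5] = 1,  t[6] = 15,  t[7] = 17,  t[8] = 17,  t[9] = 21,  t[10] = 25,  t[11] = 7,  t[12] = 27,  t[13] = 11.
The sequence repeats with period 12.
(2751 - 0) mod 12 = 3, so t[2751] = t[3] = 27.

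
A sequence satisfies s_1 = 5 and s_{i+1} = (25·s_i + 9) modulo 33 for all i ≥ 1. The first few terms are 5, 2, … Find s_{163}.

26

s_1 = 5, s_2 = 2, s_3 = 26, s_4 = 32, s_5 = 17, s_6 = 5.
Since s_6 = s_1 = 5, the sequence is periodic with period 5.
So s_{163} = s_{1 + ((163-1) mod 5)} = s_3 = 26.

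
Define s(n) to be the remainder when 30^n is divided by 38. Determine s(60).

We have s(0) = 1; s(1) = 30; s(2) = 26; s(3) = 20; s(4) = 30.
Since s(4) = s(1) = 30, the sequence is eventually periodic: after a pre-period of length 1 it cycles with period 3.
For n ≥ 1, s(n) depends only on (n - 1) mod 3. (60 - 1) mod 3 = 2, so s(60) = s(3) = 20.

20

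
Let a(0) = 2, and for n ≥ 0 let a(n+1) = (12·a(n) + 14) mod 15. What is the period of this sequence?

4

We have a(0) = 2, a(1) = 8, a(2) = 5, a(3) = 14, a(4) = 2.
The sequence repeats with period 4.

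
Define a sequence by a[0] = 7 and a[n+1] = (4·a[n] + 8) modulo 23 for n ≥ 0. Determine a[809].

a[0] = 7,  a[1] = 13,  a[2] = 14,  a[3] = 18,  a[4] = 11,  a[5] = 6,  a[6] = 9,  a[7] = 21,  a[8] = 0,  a[9] = 8,  a[10] = 17,  a[11] = 7.
The sequence repeats with period 11.
So a[809] = a[0 + ((809-0) mod 11)] = a[6] = 9.

9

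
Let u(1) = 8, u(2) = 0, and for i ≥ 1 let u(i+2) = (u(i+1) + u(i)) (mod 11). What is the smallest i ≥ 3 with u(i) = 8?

3

We have u(1) = 8; u(2) = 0; u(3) = 8; u(4) = 8; u(5) = 5; u(6) = 2; u(7) = 7; u(8) = 9; u(9) = 5; u(10) = 3; u(11) = 8; u(12) = 0.
The sequence repeats with period 10.
The value 8 first appears (with i ≥ 3) at u(3).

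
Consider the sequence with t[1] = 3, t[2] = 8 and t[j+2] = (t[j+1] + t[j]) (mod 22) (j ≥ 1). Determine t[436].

5

Listing terms: t[1] = 3, t[2] = 8, t[3] = 11, t[4] = 19, t[5] = 8, t[6] = 5, t[7] = 13, t[8] = 18, t[9] = 9, t[10] = 5, t[11] = 14, t[12] = 19, t[13] = 11, t[14] = 8, t[15] = 19, t[16] = 5, t[17] = 2, t[18] = 7, t[19] = 9, t[20] = 16, t[21] = 3, t[22] = 19, t[23] = 0, t[24] = 19, t[25] = 19, t[26] = 16, t[27] = 13, t[28] = 7, t[29] = 20, t[30] = 5, t[31] = 3, t[32] = 8.
The sequence repeats with period 30.
(436 - 1) mod 30 = 15, so t[436] = t[16] = 5.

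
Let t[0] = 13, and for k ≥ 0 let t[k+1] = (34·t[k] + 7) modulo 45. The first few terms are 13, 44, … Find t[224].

33

Computing terms: t[0] = 13, t[1] = 44, t[2] = 18, t[3] = 34, t[4] = 38, t[5] = 39, t[6] = 28, t[7] = 14, t[8] = 33, t[9] = 4, t[10] = 8, t[11] = 9, t[12] = 43, t[13] = 29, t[14] = 3, t[15] = 19, t[16] = 23, t[17] = 24, t[18] = 13.
The sequence repeats with period 18.
So t[224] = t[0 + ((224-0) mod 18)] = t[8] = 33.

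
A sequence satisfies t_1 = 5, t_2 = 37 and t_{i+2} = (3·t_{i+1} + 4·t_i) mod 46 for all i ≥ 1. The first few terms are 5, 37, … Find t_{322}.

We have t_1 = 5, t_2 = 37, t_3 = 39, t_4 = 35, t_5 = 31, t_6 = 3, t_7 = 41, t_8 = 43, t_9 = 17, t_{10} = 39, t_{11} = 1, t_{12} = 21, t_{13} = 21, t_{14} = 9, t_{15} = 19, t_{16} = 1, t_{17} = 33, t_{18} = 11, t_{19} = 27, t_{20} = 33, t_{21} = 23, t_{22} = 17, t_{23} = 5, t_{24} = 37.
The sequence repeats with period 22.
So t_{322} = t_{1 + ((322-1) mod 22)} = t_{14} = 9.

9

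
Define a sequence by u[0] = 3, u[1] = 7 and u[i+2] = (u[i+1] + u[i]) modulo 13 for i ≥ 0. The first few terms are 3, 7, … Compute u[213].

Listing terms: u[0] = 3; u[1] = 7; u[2] = 10; u[3] = 4; u[4] = 1; u[5] = 5; u[6] = 6; u[7] = 11; u[8] = 4; u[9] = 2; u[10] = 6; u[11] = 8; u[12] = 1; u[13] = 9; u[14] = 10; u[15] = 6; u[16] = 3; u[17] = 9; u[18] = 12; u[19] = 8; u[20] = 7; u[21] = 2; u[22] = 9; u[23] = 11; u[24] = 7; u[25] = 5; u[26] = 12; u[27] = 4; u[28] = 3; u[29] = 7.
Since (u[28], u[29]) = (u[0], u[1]) = (3, 7) (two consecutive terms determine the rest), the sequence is periodic with period 28.
(213 - 0) mod 28 = 17, so u[213] = u[17] = 9.

9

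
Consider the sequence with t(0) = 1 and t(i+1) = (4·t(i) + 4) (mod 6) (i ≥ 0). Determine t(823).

2

Computing terms: t(0) = 1; t(1) = 2; t(2) = 0; t(3) = 4; t(4) = 2.
Since t(4) = t(1) = 2, the sequence is eventually periodic: after a pre-period of length 1 it cycles with period 3.
For i ≥ 1, t(i) depends only on (i - 1) mod 3. (823 - 1) mod 3 = 0, so t(823) = t(1) = 2.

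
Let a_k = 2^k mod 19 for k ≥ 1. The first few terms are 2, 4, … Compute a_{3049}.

a_1 = 2,  a_2 = 4,  a_3 = 8,  a_4 = 16,  a_5 = 13,  a_6 = 7,  a_7 = 14,  a_8 = 9,  a_9 = 18,  a_{10} = 17,  a_{11} = 15,  a_{12} = 11,  a_{13} = 3,  a_{14} = 6,  a_{15} = 12,  a_{16} = 5,  a_{17} = 10,  a_{18} = 1,  a_{19} = 2.
Since a_{19} = a_1 = 2, the sequence is periodic with period 18.
(3049 - 1) mod 18 = 6, so a_{3049} = a_7 = 14.

14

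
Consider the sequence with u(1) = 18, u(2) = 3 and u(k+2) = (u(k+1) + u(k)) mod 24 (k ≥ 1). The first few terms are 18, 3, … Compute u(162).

21

u(1) = 18; u(2) = 3; u(3) = 21; u(4) = 0; u(5) = 21; u(6) = 21; u(7) = 18; u(8) = 15; u(9) = 9; u(10) = 0; u(11) = 9; u(12) = 9; u(13) = 18; u(14) = 3.
The sequence repeats with period 12.
(162 - 1) mod 12 = 5, so u(162) = u(6) = 21.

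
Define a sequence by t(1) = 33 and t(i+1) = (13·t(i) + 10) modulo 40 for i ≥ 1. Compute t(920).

Computing terms: t(1) = 33,  t(2) = 39,  t(3) = 37,  t(4) = 11,  t(5) = 33.
The sequence repeats with period 4.
So t(920) = t(1 + ((920-1) mod 4)) = t(4) = 11.

11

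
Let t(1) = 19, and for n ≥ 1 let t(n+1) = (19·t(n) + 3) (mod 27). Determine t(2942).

4

We have t(1) = 19,  t(2) = 13,  t(3) = 7,  t(4) = 1,  t(5) = 22,  t(6) = 16,  t(7) = 10,  t(8) = 4,  t(9) = 25,  t(10) = 19.
The sequence repeats with period 9.
So t(2942) = t(1 + ((2942-1) mod 9)) = t(8) = 4.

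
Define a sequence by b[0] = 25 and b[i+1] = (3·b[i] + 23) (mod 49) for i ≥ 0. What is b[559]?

35

Computing terms: b[0] = 25, b[1] = 0, b[2] = 23, b[3] = 43, b[4] = 5, b[5] = 38, b[6] = 39, b[7] = 42, b[8] = 2, b[9] = 29, b[10] = 12, b[11] = 10, b[12] = 4, b[13] = 35, b[14] = 30, b[15] = 15, b[16] = 19, b[17] = 31, b[18] = 18, b[19] = 28, b[20] = 9, b[21] = 1, b[22] = 26, b[23] = 3, b[24] = 32, b[25] = 21, b[26] = 37, b[27] = 36, b[28] = 33, b[29] = 24, b[30] = 46, b[31] = 14, b[32] = 16, b[33] = 22, b[34] = 40, b[35] = 45, b[36] = 11, b[37] = 7, b[38] = 44, b[39] = 8, b[40] = 47, b[41] = 17, b[42] = 25.
Since b[42] = b[0] = 25, the sequence is periodic with period 42.
(559 - 0) mod 42 = 13, so b[559] = b[13] = 35.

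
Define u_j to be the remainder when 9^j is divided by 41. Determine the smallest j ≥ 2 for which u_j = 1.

4

Computing terms: u_1 = 9,  u_2 = 40,  u_3 = 32,  u_4 = 1,  u_5 = 9.
The sequence repeats with period 4.
The value 1 first appears (with j ≥ 2) at u_4.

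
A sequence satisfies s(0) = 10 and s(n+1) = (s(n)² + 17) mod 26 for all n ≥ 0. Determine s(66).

16

Computing terms: s(0) = 10,  s(1) = 13,  s(2) = 4,  s(3) = 7,  s(4) = 14,  s(5) = 5,  s(6) = 16,  s(7) = 13.
Since s(7) = s(1) = 13, the sequence is eventually periodic: after a pre-period of length 1 it cycles with period 6.
For n ≥ 1, s(n) depends only on (n - 1) mod 6. (66 - 1) mod 6 = 5, so s(66) = s(6) = 16.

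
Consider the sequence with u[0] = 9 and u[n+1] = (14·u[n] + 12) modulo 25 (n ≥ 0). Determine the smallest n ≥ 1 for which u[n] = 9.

Computing terms: u[0] = 9,  u[1] = 13,  u[2] = 19,  u[3] = 3,  u[4] = 4,  u[5] = 18,  u[6] = 14,  u[7] = 8,  u[8] = 24,  u[9] = 23,  u[10] = 9.
Since u[10] = u[0] = 9, the sequence is periodic with period 10.
The value 9 next appears (with n ≥ 1) at u[10].

10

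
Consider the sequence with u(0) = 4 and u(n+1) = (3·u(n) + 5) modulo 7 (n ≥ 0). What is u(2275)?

3

u(0) = 4,  u(1) = 3,  u(2) = 0,  u(3) = 5,  u(4) = 6,  u(5) = 2,  u(6) = 4.
The sequence repeats with period 6.
(2275 - 0) mod 6 = 1, so u(2275) = u(1) = 3.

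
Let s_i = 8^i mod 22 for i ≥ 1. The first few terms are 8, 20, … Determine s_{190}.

Computing terms: s_1 = 8; s_2 = 20; s_3 = 6; s_4 = 4; s_5 = 10; s_6 = 14; s_7 = 2; s_8 = 16; s_9 = 18; s_{10} = 12; s_{11} = 8.
The sequence repeats with period 10.
(190 - 1) mod 10 = 9, so s_{190} = s_{10} = 12.

12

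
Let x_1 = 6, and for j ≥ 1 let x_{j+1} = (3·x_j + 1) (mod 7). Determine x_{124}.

0

x_1 = 6; x_2 = 5; x_3 = 2; x_4 = 0; x_5 = 1; x_6 = 4; x_7 = 6.
The sequence repeats with period 6.
(124 - 1) mod 6 = 3, so x_{124} = x_4 = 0.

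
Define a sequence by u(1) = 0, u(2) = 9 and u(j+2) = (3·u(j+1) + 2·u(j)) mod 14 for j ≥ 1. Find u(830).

We have u(1) = 0; u(2) = 9; u(3) = 13; u(4) = 1; u(5) = 1; u(6) = 5; u(7) = 3; u(8) = 5; u(9) = 7; u(10) = 3; u(11) = 9; u(12) = 5; u(13) = 5; u(14) = 11; u(15) = 1; u(16) = 11; u(17) = 7; u(18) = 1; u(19) = 3; u(20) = 11; u(21) = 11; u(22) = 13; u(23) = 5; u(24) = 13; u(25) = 7; u(26) = 5; u(27) = 1; u(28) = 13; u(29) = 13; u(30) = 9; u(31) = 11; u(32) = 9; u(33) = 7; u(34) = 11; u(35) = 5; u(36) = 9; u(37) = 9; u(38) = 3; u(39) = 13; u(40) = 3; u(41) = 7; u(42) = 13; u(43) = 11; u(44) = 3; u(45) = 3; u(46) = 1; u(47) = 9; u(48) = 1; u(49) = 7; u(50) = 9; u(51) = 13.
Since (u(50), u(51)) = (u(2), u(3)) = (9, 13) (two consecutive terms determine the rest), the sequence is eventually periodic: after a pre-period of length 1 it cycles with period 48.
For j ≥ 2, u(j) depends only on (j - 2) mod 48. (830 - 2) mod 48 = 12, so u(830) = u(14) = 11.

11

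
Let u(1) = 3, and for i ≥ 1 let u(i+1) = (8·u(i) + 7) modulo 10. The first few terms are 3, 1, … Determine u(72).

7

We have u(1) = 3,  u(2) = 1,  u(3) = 5,  u(4) = 7,  u(5) = 3.
Since u(5) = u(1) = 3, the sequence is periodic with period 4.
So u(72) = u(1 + ((72-1) mod 4)) = u(4) = 7.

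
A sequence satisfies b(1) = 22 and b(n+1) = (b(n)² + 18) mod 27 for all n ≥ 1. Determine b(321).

4

Listing terms: b(1) = 22, b(2) = 16, b(3) = 4, b(4) = 7, b(5) = 13, b(6) = 25, b(7) = 22.
The sequence repeats with period 6.
(321 - 1) mod 6 = 2, so b(321) = b(3) = 4.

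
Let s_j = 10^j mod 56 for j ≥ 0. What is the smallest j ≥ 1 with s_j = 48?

3

s_0 = 1; s_1 = 10; s_2 = 44; s_3 = 48; s_4 = 32; s_5 = 40; s_6 = 8; s_7 = 24; s_8 = 16; s_9 = 48.
Since s_9 = s_3 = 48, the sequence is eventually periodic: after a pre-period of length 3 it cycles with period 6.
The value 48 first appears (with j ≥ 1) at s_3.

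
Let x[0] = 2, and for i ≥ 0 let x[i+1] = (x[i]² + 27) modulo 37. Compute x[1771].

x[0] = 2,  x[1] = 31,  x[2] = 26,  x[3] = 0,  x[4] = 27,  x[5] = 16,  x[6] = 24,  x[7] = 11,  x[8] = 0.
Since x[8] = x[3] = 0, the sequence is eventually periodic: after a pre-period of length 3 it cycles with period 5.
For i ≥ 3, x[i] depends only on (i - 3) mod 5. (1771 - 3) mod 5 = 3, so x[1771] = x[6] = 24.

24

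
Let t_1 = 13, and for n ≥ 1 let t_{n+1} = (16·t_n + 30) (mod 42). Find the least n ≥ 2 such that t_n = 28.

2

t_1 = 13; t_2 = 28; t_3 = 16; t_4 = 34; t_5 = 28.
Since t_5 = t_2 = 28, the sequence is eventually periodic: after a pre-period of length 1 it cycles with period 3.
The value 28 first appears (with n ≥ 2) at t_2.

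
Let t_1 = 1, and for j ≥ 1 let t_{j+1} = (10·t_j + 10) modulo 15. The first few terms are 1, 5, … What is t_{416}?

Listing terms: t_1 = 1,  t_2 = 5,  t_3 = 0,  t_4 = 10,  t_5 = 5.
Since t_5 = t_2 = 5, the sequence is eventually periodic: after a pre-period of length 1 it cycles with period 3.
For j ≥ 2, t_j depends only on (j - 2) mod 3. (416 - 2) mod 3 = 0, so t_{416} = t_2 = 5.

5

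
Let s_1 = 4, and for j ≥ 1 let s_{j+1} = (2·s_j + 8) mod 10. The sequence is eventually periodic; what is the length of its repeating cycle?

s_1 = 4, s_2 = 6, s_3 = 0, s_4 = 8, s_5 = 4.
Since s_5 = s_1 = 4, the sequence is periodic with period 4.

4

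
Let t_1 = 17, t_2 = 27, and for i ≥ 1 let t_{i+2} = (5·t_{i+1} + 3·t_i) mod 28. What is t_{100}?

3

Listing terms: t_1 = 17,  t_2 = 27,  t_3 = 18,  t_4 = 3,  t_5 = 13,  t_6 = 18,  t_7 = 17,  t_8 = 27.
Since (t_7, t_8) = (t_1, t_2) = (17, 27) (two consecutive terms determine the rest), the sequence is periodic with period 6.
(100 - 1) mod 6 = 3, so t_{100} = t_4 = 3.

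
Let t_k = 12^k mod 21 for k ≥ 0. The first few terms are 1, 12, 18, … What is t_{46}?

t_0 = 1, t_1 = 12, t_2 = 18, t_3 = 6, t_4 = 9, t_5 = 3, t_6 = 15, t_7 = 12.
Since t_7 = t_1 = 12, the sequence is eventually periodic: after a pre-period of length 1 it cycles with period 6.
For k ≥ 1, t_k depends only on (k - 1) mod 6. (46 - 1) mod 6 = 3, so t_{46} = t_4 = 9.

9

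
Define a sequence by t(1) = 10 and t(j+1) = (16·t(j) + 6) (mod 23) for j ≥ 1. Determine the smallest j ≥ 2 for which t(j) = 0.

10

Computing terms: t(1) = 10,  t(2) = 5,  t(3) = 17,  t(4) = 2,  t(5) = 15,  t(6) = 16,  t(7) = 9,  t(8) = 12,  t(9) = 14,  t(10) = 0,  t(11) = 6,  t(12) = 10.
Since t(12) = t(1) = 10, the sequence is periodic with period 11.
The value 0 first appears (with j ≥ 2) at t(10).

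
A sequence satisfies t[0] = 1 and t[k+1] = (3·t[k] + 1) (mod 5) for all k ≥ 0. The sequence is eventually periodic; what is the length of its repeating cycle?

We have t[0] = 1,  t[1] = 4,  t[2] = 3,  t[3] = 0,  t[4] = 1.
Since t[4] = t[0] = 1, the sequence is periodic with period 4.

4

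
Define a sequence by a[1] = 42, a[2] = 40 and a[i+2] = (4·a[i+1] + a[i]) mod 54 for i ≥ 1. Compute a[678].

Listing terms: a[1] = 42; a[2] = 40; a[3] = 40; a[4] = 38; a[5] = 30; a[6] = 50; a[7] = 14; a[8] = 52; a[9] = 6; a[10] = 22; a[11] = 40; a[12] = 20; a[13] = 12; a[14] = 14; a[15] = 14; a[16] = 16; a[17] = 24; a[18] = 4; a[19] = 40; a[20] = 2; a[21] = 48; a[22] = 32; a[23] = 14; a[24] = 34; a[25] = 42; a[26] = 40.
The sequence repeats with period 24.
So a[678] = a[1 + ((678-1) mod 24)] = a[6] = 50.

50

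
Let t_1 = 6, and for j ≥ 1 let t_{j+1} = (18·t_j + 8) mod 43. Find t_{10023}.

41

t_1 = 6,  t_2 = 30,  t_3 = 32,  t_4 = 25,  t_5 = 28,  t_6 = 39,  t_7 = 22,  t_8 = 17,  t_9 = 13,  t_{10} = 27,  t_{11} = 21,  t_{12} = 42,  t_{13} = 33,  t_{14} = 0,  t_{15} = 8,  t_{16} = 23,  t_{17} = 35,  t_{18} = 36,  t_{19} = 11,  t_{20} = 34,  t_{21} = 18,  t_{22} = 31,  t_{23} = 7,  t_{24} = 5,  t_{25} = 12,  t_{26} = 9,  t_{27} = 41,  t_{28} = 15,  t_{29} = 20,  t_{30} = 24,  t_{31} = 10,  t_{32} = 16,  t_{33} = 38,  t_{34} = 4,  t_{35} = 37,  t_{36} = 29,  t_{37} = 14,  t_{38} = 2,  t_{39} = 1,  t_{40} = 26,  t_{41} = 3,  t_{42} = 19,  t_{43} = 6.
The sequence repeats with period 42.
So t_{10023} = t_{1 + ((10023-1) mod 42)} = t_{27} = 41.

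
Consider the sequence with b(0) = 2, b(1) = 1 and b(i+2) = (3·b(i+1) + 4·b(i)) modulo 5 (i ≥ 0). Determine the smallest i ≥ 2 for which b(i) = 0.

4

b(0) = 2,  b(1) = 1,  b(2) = 1,  b(3) = 2,  b(4) = 0,  b(5) = 3,  b(6) = 4,  b(7) = 4,  b(8) = 3,  b(9) = 0,  b(10) = 2,  b(11) = 1.
The sequence repeats with period 10.
The value 0 first appears (with i ≥ 2) at b(4).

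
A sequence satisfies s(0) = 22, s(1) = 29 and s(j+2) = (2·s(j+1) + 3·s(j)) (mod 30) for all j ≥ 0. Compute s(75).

We have s(0) = 22; s(1) = 29; s(2) = 4; s(3) = 5; s(4) = 22; s(5) = 29.
Since (s(4), s(5)) = (s(0), s(1)) = (22, 29) (two consecutive terms determine the rest), the sequence is periodic with period 4.
So s(75) = s(0 + ((75-0) mod 4)) = s(3) = 5.

5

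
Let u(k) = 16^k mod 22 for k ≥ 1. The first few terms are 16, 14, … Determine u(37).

14

We have u(1) = 16,  u(2) = 14,  u(3) = 4,  u(4) = 20,  u(5) = 12,  u(6) = 16.
The sequence repeats with period 5.
(37 - 1) mod 5 = 1, so u(37) = u(2) = 14.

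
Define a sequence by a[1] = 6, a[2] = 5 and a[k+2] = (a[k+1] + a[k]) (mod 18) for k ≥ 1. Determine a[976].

We have a[1] = 6; a[2] = 5; a[3] = 11; a[4] = 16; a[5] = 9; a[6] = 7; a[7] = 16; a[8] = 5; a[9] = 3; a[10] = 8; a[11] = 11; a[12] = 1; a[13] = 12; a[14] = 13; a[15] = 7; a[16] = 2; a[17] = 9; a[18] = 11; a[19] = 2; a[20] = 13; a[21] = 15; a[22] = 10; a[23] = 7; a[24] = 17; a[25] = 6; a[26] = 5.
The sequence repeats with period 24.
(976 - 1) mod 24 = 15, so a[976] = a[16] = 2.

2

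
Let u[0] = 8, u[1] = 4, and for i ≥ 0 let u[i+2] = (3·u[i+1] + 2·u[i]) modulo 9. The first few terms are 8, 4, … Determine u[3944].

8

Computing terms: u[0] = 8, u[1] = 4, u[2] = 1, u[3] = 2, u[4] = 8, u[5] = 1, u[6] = 1, u[7] = 5, u[8] = 8, u[9] = 7, u[10] = 1, u[11] = 8, u[12] = 8, u[13] = 4.
The sequence repeats with period 12.
(3944 - 0) mod 12 = 8, so u[3944] = u[8] = 8.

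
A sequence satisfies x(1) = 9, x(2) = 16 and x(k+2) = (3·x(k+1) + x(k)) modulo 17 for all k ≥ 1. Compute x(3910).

1

Computing terms: x(1) = 9; x(2) = 16; x(3) = 6; x(4) = 0; x(5) = 6; x(6) = 1; x(7) = 9; x(8) = 11; x(9) = 8; x(10) = 1; x(11) = 11; x(12) = 0; x(13) = 11; x(14) = 16; x(15) = 8; x(16) = 6; x(17) = 9; x(18) = 16.
Since (x(17), x(18)) = (x(1), x(2)) = (9, 16) (two consecutive terms determine the rest), the sequence is periodic with period 16.
So x(3910) = x(1 + ((3910-1) mod 16)) = x(6) = 1.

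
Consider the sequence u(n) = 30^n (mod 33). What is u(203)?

Listing terms: u(1) = 30, u(2) = 9, u(3) = 6, u(4) = 15, u(5) = 21, u(6) = 3, u(7) = 24, u(8) = 27, u(9) = 18, u(10) = 12, u(11) = 30.
Since u(11) = u(1) = 30, the sequence is periodic with period 10.
(203 - 1) mod 10 = 2, so u(203) = u(3) = 6.

6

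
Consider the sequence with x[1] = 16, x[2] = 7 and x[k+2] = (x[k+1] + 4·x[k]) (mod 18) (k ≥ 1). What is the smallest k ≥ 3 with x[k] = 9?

4

We have x[1] = 16, x[2] = 7, x[3] = 17, x[4] = 9, x[5] = 5, x[6] = 5, x[7] = 7, x[8] = 9, x[9] = 1, x[10] = 1, x[11] = 5, x[12] = 9, x[13] = 11, x[14] = 11, x[15] = 1, x[16] = 9, x[17] = 13, x[18] = 13, x[19] = 11, x[20] = 9, x[21] = 17, x[22] = 17, x[23] = 13, x[24] = 9, x[25] = 7, x[26] = 7, x[27] = 17.
Since (x[26], x[27]) = (x[2], x[3]) = (7, 17) (two consecutive terms determine the rest), the sequence is eventually periodic: after a pre-period of length 1 it cycles with period 24.
The value 9 first appears (with k ≥ 3) at x[4].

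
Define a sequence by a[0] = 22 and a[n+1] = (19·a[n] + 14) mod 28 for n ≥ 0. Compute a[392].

18

a[0] = 22, a[1] = 12, a[2] = 18, a[3] = 20, a[4] = 2, a[5] = 24, a[6] = 22.
The sequence repeats with period 6.
So a[392] = a[0 + ((392-0) mod 6)] = a[2] = 18.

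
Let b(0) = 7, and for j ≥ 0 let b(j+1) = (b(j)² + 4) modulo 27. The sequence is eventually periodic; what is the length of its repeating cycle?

Computing terms: b(0) = 7,  b(1) = 26,  b(2) = 5,  b(3) = 2,  b(4) = 8,  b(5) = 14,  b(6) = 11,  b(7) = 17,  b(8) = 23,  b(9) = 20,  b(10) = 26.
Since b(10) = b(1) = 26, the sequence is eventually periodic: after a pre-period of length 1 it cycles with period 9.

9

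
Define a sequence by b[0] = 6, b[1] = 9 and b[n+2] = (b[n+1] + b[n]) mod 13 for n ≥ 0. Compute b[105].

We have b[0] = 6,  b[1] = 9,  b[2] = 2,  b[3] = 11,  b[4] = 0,  b[5] = 11,  b[6] = 11,  b[7] = 9,  b[8] = 7,  b[9] = 3,  b[10] = 10,  b[11] = 0,  b[12] = 10,  b[13] = 10,  b[14] = 7,  b[15] = 4,  b[16] = 11,  b[17] = 2,  b[18] = 0,  b[19] = 2,  b[20] = 2,  b[21] = 4,  b[22] = 6,  b[23] = 10,  b[24] = 3,  b[25] = 0,  b[26] = 3,  b[27] = 3,  b[28] = 6,  b[29] = 9.
The sequence repeats with period 28.
(105 - 0) mod 28 = 21, so b[105] = b[21] = 4.

4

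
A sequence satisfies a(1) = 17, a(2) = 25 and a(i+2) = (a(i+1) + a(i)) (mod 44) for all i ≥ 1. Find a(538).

43

We have a(1) = 17,  a(2) = 25,  a(3) = 42,  a(4) = 23,  a(5) = 21,  a(6) = 0,  a(7) = 21,  a(8) = 21,  a(9) = 42,  a(10) = 19,  a(11) = 17,  a(12) = 36,  a(13) = 9,  a(14) = 1,  a(15) = 10,  a(16) = 11,  a(17) = 21,  a(18) = 32,  a(19) = 9,  a(20) = 41,  a(21) = 6,  a(22) = 3,  a(23) = 9,  a(24) = 12,  a(25) = 21,  a(26) = 33,  a(27) = 10,  a(28) = 43,  a(29) = 9,  a(30) = 8,  a(31) = 17,  a(32) = 25.
Since (a(31), a(32)) = (a(1), a(2)) = (17, 25) (two consecutive terms determine the rest), the sequence is periodic with period 30.
(538 - 1) mod 30 = 27, so a(538) = a(28) = 43.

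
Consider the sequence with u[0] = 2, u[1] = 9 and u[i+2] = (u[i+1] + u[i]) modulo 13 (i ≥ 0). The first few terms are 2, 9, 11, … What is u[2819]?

1

u[0] = 2,  u[1] = 9,  u[2] = 11,  u[3] = 7,  u[4] = 5,  u[5] = 12,  u[6] = 4,  u[7] = 3,  u[8] = 7,  u[9] = 10,  u[10] = 4,  u[11] = 1,  u[12] = 5,  u[13] = 6,  u[14] = 11,  u[15] = 4,  u[16] = 2,  u[17] = 6,  u[18] = 8,  u[19] = 1,  u[20] = 9,  u[21] = 10,  u[22] = 6,  u[23] = 3,  u[24] = 9,  u[25] = 12,  u[26] = 8,  u[27] = 7,  u[28] = 2,  u[29] = 9.
The sequence repeats with period 28.
(2819 - 0) mod 28 = 19, so u[2819] = u[19] = 1.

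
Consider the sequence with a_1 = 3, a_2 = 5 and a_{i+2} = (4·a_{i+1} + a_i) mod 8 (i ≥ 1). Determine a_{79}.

7

We have a_1 = 3,  a_2 = 5,  a_3 = 7,  a_4 = 1,  a_5 = 3,  a_6 = 5.
Since (a_5, a_6) = (a_1, a_2) = (3, 5) (two consecutive terms determine the rest), the sequence is periodic with period 4.
(79 - 1) mod 4 = 2, so a_{79} = a_3 = 7.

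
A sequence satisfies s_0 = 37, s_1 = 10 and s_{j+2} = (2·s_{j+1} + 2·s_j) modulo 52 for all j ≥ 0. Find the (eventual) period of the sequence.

12

We have s_0 = 37,  s_1 = 10,  s_2 = 42,  s_3 = 0,  s_4 = 32,  s_5 = 12,  s_6 = 36,  s_7 = 44,  s_8 = 4,  s_9 = 44,  s_{10} = 44,  s_{11} = 20,  s_{12} = 24,  s_{13} = 36,  s_{14} = 16,  s_{15} = 0,  s_{16} = 32.
Since (s_{15}, s_{16}) = (s_3, s_4) = (0, 32) (two consecutive terms determine the rest), the sequence is eventually periodic: after a pre-period of length 3 it cycles with period 12.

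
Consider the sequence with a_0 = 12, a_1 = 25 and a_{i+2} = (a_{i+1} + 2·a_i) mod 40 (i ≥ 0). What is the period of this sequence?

Listing terms: a_0 = 12; a_1 = 25; a_2 = 9; a_3 = 19; a_4 = 37; a_5 = 35; a_6 = 29; a_7 = 19; a_8 = 37.
Since (a_7, a_8) = (a_3, a_4) = (19, 37) (two consecutive terms determine the rest), the sequence is eventually periodic: after a pre-period of length 3 it cycles with period 4.

4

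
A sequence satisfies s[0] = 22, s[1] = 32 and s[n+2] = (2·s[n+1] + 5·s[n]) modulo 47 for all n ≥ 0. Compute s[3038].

s[0] = 22, s[1] = 32, s[2] = 33, s[3] = 38, s[4] = 6, s[5] = 14, s[6] = 11, s[7] = 45, s[8] = 4, s[9] = 45, s[10] = 16, s[11] = 22, s[12] = 30, s[13] = 29, s[14] = 20, s[15] = 44, s[16] = 0, s[17] = 32, s[18] = 17, s[19] = 6, s[20] = 3, s[21] = 36, s[22] = 40, s[23] = 25, s[24] = 15, s[25] = 14, s[26] = 9, s[27] = 41, s[28] = 33, s[29] = 36, s[30] = 2, s[31] = 43, s[32] = 2, s[33] = 31, s[34] = 25, s[35] = 17, s[36] = 18, s[37] = 27, s[38] = 3, s[39] = 0, s[40] = 15, s[41] = 30, s[42] = 41, s[43] = 44, s[44] = 11, s[45] = 7, s[46] = 22, s[47] = 32.
The sequence repeats with period 46.
(3038 - 0) mod 46 = 2, so s[3038] = s[2] = 33.

33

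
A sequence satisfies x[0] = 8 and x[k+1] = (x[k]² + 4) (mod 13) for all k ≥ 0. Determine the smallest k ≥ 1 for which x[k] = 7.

4

Computing terms: x[0] = 8,  x[1] = 3,  x[2] = 0,  x[3] = 4,  x[4] = 7,  x[5] = 1,  x[6] = 5,  x[7] = 3.
Since x[7] = x[1] = 3, the sequence is eventually periodic: after a pre-period of length 1 it cycles with period 6.
The value 7 first appears (with k ≥ 1) at x[4].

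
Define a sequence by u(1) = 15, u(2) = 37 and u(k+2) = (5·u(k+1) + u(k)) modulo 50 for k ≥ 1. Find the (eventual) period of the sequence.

30

u(1) = 15, u(2) = 37, u(3) = 0, u(4) = 37, u(5) = 35, u(6) = 12, u(7) = 45, u(8) = 37, u(9) = 30, u(10) = 37, u(11) = 15, u(12) = 12, u(13) = 25, u(14) = 37, u(15) = 10, u(16) = 37, u(17) = 45, u(18) = 12, u(19) = 5, u(20) = 37, u(21) = 40, u(22) = 37, u(23) = 25, u(24) = 12, u(25) = 35, u(26) = 37, u(27) = 20, u(28) = 37, u(29) = 5, u(30) = 12, u(31) = 15, u(32) = 37.
Since (u(31), u(32)) = (u(1), u(2)) = (15, 37) (two consecutive terms determine the rest), the sequence is periodic with period 30.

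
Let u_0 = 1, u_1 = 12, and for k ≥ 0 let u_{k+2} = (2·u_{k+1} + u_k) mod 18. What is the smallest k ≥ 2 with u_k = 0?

Computing terms: u_0 = 1; u_1 = 12; u_2 = 7; u_3 = 8; u_4 = 5; u_5 = 0; u_6 = 5; u_7 = 10; u_8 = 7; u_9 = 6; u_{10} = 1; u_{11} = 8; u_{12} = 17; u_{13} = 6; u_{14} = 11; u_{15} = 10; u_{16} = 13; u_{17} = 0; u_{18} = 13; u_{19} = 8; u_{20} = 11; u_{21} = 12; u_{22} = 17; u_{23} = 10; u_{24} = 1; u_{25} = 12.
The sequence repeats with period 24.
The value 0 first appears (with k ≥ 2) at u_5.

5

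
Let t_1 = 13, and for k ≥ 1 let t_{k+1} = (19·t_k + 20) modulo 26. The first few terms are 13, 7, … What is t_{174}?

We have t_1 = 13,  t_2 = 7,  t_3 = 23,  t_4 = 15,  t_5 = 19,  t_6 = 17,  t_7 = 5,  t_8 = 11,  t_9 = 21,  t_{10} = 3,  t_{11} = 25,  t_{12} = 1,  t_{13} = 13.
Since t_{13} = t_1 = 13, the sequence is periodic with period 12.
(174 - 1) mod 12 = 5, so t_{174} = t_6 = 17.

17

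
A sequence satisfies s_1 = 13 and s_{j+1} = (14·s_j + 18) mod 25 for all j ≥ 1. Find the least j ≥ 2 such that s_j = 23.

s_1 = 13,  s_2 = 0,  s_3 = 18,  s_4 = 20,  s_5 = 23,  s_6 = 15,  s_7 = 3,  s_8 = 10,  s_9 = 8,  s_{10} = 5,  s_{11} = 13.
Since s_{11} = s_1 = 13, the sequence is periodic with period 10.
The value 23 first appears (with j ≥ 2) at s_5.

5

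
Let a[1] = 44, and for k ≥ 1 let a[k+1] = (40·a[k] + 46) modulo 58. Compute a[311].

18

Listing terms: a[1] = 44, a[2] = 8, a[3] = 18, a[4] = 12, a[5] = 4, a[6] = 32, a[7] = 50, a[8] = 16, a[9] = 48, a[10] = 52, a[11] = 38, a[12] = 0, a[13] = 46, a[14] = 30, a[15] = 28, a[16] = 6, a[17] = 54, a[18] = 2, a[19] = 10, a[20] = 40, a[21] = 22, a[22] = 56, a[23] = 24, a[24] = 20, a[25] = 34, a[26] = 14, a[27] = 26, a[28] = 42, a[29] = 44.
Since a[29] = a[1] = 44, the sequence is periodic with period 28.
So a[311] = a[1 + ((311-1) mod 28)] = a[3] = 18.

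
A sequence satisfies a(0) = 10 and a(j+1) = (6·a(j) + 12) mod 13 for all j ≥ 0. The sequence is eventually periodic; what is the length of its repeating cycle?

a(0) = 10,  a(1) = 7,  a(2) = 2,  a(3) = 11,  a(4) = 0,  a(5) = 12,  a(6) = 6,  a(7) = 9,  a(8) = 1,  a(9) = 5,  a(10) = 3,  a(11) = 4,  a(12) = 10.
The sequence repeats with period 12.

12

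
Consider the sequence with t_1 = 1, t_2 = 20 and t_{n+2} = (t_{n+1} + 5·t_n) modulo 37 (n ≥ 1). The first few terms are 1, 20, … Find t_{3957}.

t_1 = 1,  t_2 = 20,  t_3 = 25,  t_4 = 14,  t_5 = 28,  t_6 = 24,  t_7 = 16,  t_8 = 25,  t_9 = 31,  t_{10} = 8,  t_{11} = 15,  t_{12} = 18,  t_{13} = 19,  t_{14} = 35,  t_{15} = 19,  t_{16} = 9,  t_{17} = 30,  t_{18} = 1,  t_{19} = 3,  t_{20} = 8,  t_{21} = 23,  t_{22} = 26,  t_{23} = 30,  t_{24} = 12,  t_{25} = 14,  t_{26} = 0,  t_{27} = 33,  t_{28} = 33,  t_{29} = 13,  t_{30} = 30,  t_{31} = 21,  t_{32} = 23,  t_{33} = 17,  t_{34} = 21,  t_{35} = 32,  t_{36} = 26,  t_{37} = 1,  t_{38} = 20.
Since (t_{37}, t_{38}) = (t_1, t_2) = (1, 20) (two consecutive terms determine the rest), the sequence is periodic with period 36.
(3957 - 1) mod 36 = 32, so t_{3957} = t_{33} = 17.

17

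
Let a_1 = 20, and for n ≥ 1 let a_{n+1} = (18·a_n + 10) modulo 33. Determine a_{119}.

10

We have a_1 = 20,  a_2 = 7,  a_3 = 4,  a_4 = 16,  a_5 = 1,  a_6 = 28,  a_7 = 19,  a_8 = 22,  a_9 = 10,  a_{10} = 25,  a_{11} = 31,  a_{12} = 7.
Since a_{12} = a_2 = 7, the sequence is eventually periodic: after a pre-period of length 1 it cycles with period 10.
For n ≥ 2, a_n depends only on (n - 2) mod 10. (119 - 2) mod 10 = 7, so a_{119} = a_9 = 10.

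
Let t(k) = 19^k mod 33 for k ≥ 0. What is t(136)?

We have t(0) = 1; t(1) = 19; t(2) = 31; t(3) = 28; t(4) = 4; t(5) = 10; t(6) = 25; t(7) = 13; t(8) = 16; t(9) = 7; t(10) = 1.
Since t(10) = t(0) = 1, the sequence is periodic with period 10.
So t(136) = t(0 + ((136-0) mod 10)) = t(6) = 25.

25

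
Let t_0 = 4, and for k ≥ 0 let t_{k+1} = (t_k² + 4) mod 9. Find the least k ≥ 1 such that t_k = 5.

t_0 = 4,  t_1 = 2,  t_2 = 8,  t_3 = 5,  t_4 = 2.
Since t_4 = t_1 = 2, the sequence is eventually periodic: after a pre-period of length 1 it cycles with period 3.
The value 5 first appears (with k ≥ 1) at t_3.

3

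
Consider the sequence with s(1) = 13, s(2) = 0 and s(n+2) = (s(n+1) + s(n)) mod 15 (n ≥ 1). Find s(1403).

s(1) = 13; s(2) = 0; s(3) = 13; s(4) = 13; s(5) = 11; s(6) = 9; s(7) = 5; s(8) = 14; s(9) = 4; s(10) = 3; s(11) = 7; s(12) = 10; s(13) = 2; s(14) = 12; s(15) = 14; s(16) = 11; s(17) = 10; s(18) = 6; s(19) = 1; s(20) = 7; s(21) = 8; s(22) = 0; s(23) = 8; s(24) = 8; s(25) = 1; s(26) = 9; s(27) = 10; s(28) = 4; s(29) = 14; s(30) = 3; s(31) = 2; s(32) = 5; s(33) = 7; s(34) = 12; s(35) = 4; s(36) = 1; s(37) = 5; s(38) = 6; s(39) = 11; s(40) = 2; s(41) = 13; s(42) = 0.
The sequence repeats with period 40.
(1403 - 1) mod 40 = 2, so s(1403) = s(3) = 13.

13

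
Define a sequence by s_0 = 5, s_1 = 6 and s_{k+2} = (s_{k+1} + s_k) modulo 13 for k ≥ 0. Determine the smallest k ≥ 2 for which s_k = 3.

11

Computing terms: s_0 = 5, s_1 = 6, s_2 = 11, s_3 = 4, s_4 = 2, s_5 = 6, s_6 = 8, s_7 = 1, s_8 = 9, s_9 = 10, s_{10} = 6, s_{11} = 3, s_{12} = 9, s_{13} = 12, s_{14} = 8, s_{15} = 7, s_{16} = 2, s_{17} = 9, s_{18} = 11, s_{19} = 7, s_{20} = 5, s_{21} = 12, s_{22} = 4, s_{23} = 3, s_{24} = 7, s_{25} = 10, s_{26} = 4, s_{27} = 1, s_{28} = 5, s_{29} = 6.
The sequence repeats with period 28.
The value 3 first appears (with k ≥ 2) at s_{11}.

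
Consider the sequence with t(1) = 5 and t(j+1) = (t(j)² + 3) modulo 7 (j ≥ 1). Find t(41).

t(1) = 5; t(2) = 0; t(3) = 3; t(4) = 5.
The sequence repeats with period 3.
So t(41) = t(1 + ((41-1) mod 3)) = t(2) = 0.

0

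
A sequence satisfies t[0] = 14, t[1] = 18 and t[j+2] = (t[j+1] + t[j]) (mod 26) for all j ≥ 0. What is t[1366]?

We have t[0] = 14, t[1] = 18, t[2] = 6, t[3] = 24, t[4] = 4, t[5] = 2, t[6] = 6, t[7] = 8, t[8] = 14, t[9] = 22, t[10] = 10, t[11] = 6, t[12] = 16, t[13] = 22, t[14] = 12, t[15] = 8, t[16] = 20, t[17] = 2, t[18] = 22, t[19] = 24, t[20] = 20, t[21] = 18, t[22] = 12, t[23] = 4, t[24] = 16, t[25] = 20, t[26] = 10, t[27] = 4, t[28] = 14, t[29] = 18.
Since (t[28], t[29]) = (t[0], t[1]) = (14, 18) (two consecutive terms determine the rest), the sequence is periodic with period 28.
(1366 - 0) mod 28 = 22, so t[1366] = t[22] = 12.

12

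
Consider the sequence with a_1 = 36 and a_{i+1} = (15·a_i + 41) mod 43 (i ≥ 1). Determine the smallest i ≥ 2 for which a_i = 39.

Computing terms: a_1 = 36; a_2 = 22; a_3 = 27; a_4 = 16; a_5 = 23; a_6 = 42; a_7 = 26; a_8 = 1; a_9 = 13; a_{10} = 21; a_{11} = 12; a_{12} = 6; a_{13} = 2; a_{14} = 28; a_{15} = 31; a_{16} = 33; a_{17} = 20; a_{18} = 40; a_{19} = 39; a_{20} = 24; a_{21} = 14; a_{22} = 36.
The sequence repeats with period 21.
The value 39 first appears (with i ≥ 2) at a_{19}.

19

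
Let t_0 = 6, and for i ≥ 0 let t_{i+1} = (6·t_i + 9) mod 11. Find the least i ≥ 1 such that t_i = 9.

t_0 = 6, t_1 = 1, t_2 = 4, t_3 = 0, t_4 = 9, t_5 = 8, t_6 = 2, t_7 = 10, t_8 = 3, t_9 = 5, t_{10} = 6.
The sequence repeats with period 10.
The value 9 first appears (with i ≥ 1) at t_4.

4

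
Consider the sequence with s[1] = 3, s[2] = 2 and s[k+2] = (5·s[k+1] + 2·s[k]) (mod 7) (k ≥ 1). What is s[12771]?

2

We have s[1] = 3,  s[2] = 2,  s[3] = 2,  s[4] = 0,  s[5] = 4,  s[6] = 6,  s[7] = 3,  s[8] = 6,  s[9] = 1,  s[10] = 3,  s[11] = 3,  s[12] = 0,  s[13] = 6,  s[14] = 2,  s[15] = 1,  s[16] = 2,  s[17] = 5,  s[18] = 1,  s[19] = 1,  s[20] = 0,  s[21] = 2,  s[22] = 3,  s[23] = 5,  s[24] = 3,  s[25] = 4,  s[26] = 5,  s[27] = 5,  s[28] = 0,  s[29] = 3,  s[30] = 1,  s[31] = 4,  s[32] = 1,  s[33] = 6,  s[34] = 4,  s[35] = 4,  s[36] = 0,  s[37] = 1,  s[38] = 5,  s[39] = 6,  s[40] = 5,  s[41] = 2,  s[42] = 6,  s[43] = 6,  s[44] = 0,  s[45] = 5,  s[46] = 4,  s[47] = 2,  s[48] = 4,  s[49] = 3,  s[50] = 2.
Since (s[49], s[50]) = (s[1], s[2]) = (3, 2) (two consecutive terms determine the rest), the sequence is periodic with period 48.
So s[12771] = s[1 + ((12771-1) mod 48)] = s[3] = 2.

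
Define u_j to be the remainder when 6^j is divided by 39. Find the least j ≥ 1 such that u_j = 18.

Listing terms: u_0 = 1,  u_1 = 6,  u_2 = 36,  u_3 = 21,  u_4 = 9,  u_5 = 15,  u_6 = 12,  u_7 = 33,  u_8 = 3,  u_9 = 18,  u_{10} = 30,  u_{11} = 24,  u_{12} = 27,  u_{13} = 6.
Since u_{13} = u_1 = 6, the sequence is eventually periodic: after a pre-period of length 1 it cycles with period 12.
The value 18 first appears (with j ≥ 1) at u_9.

9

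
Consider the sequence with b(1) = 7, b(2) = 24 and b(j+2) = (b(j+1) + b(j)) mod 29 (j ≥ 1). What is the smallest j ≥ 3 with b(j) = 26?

4

Listing terms: b(1) = 7, b(2) = 24, b(3) = 2, b(4) = 26, b(5) = 28, b(6) = 25, b(7) = 24, b(8) = 20, b(9) = 15, b(10) = 6, b(11) = 21, b(12) = 27, b(13) = 19, b(14) = 17, b(15) = 7, b(16) = 24.
Since (b(15), b(16)) = (b(1), b(2)) = (7, 24) (two consecutive terms determine the rest), the sequence is periodic with period 14.
The value 26 first appears (with j ≥ 3) at b(4).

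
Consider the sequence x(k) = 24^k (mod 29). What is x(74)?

16

Computing terms: x(0) = 1; x(1) = 24; x(2) = 25; x(3) = 20; x(4) = 16; x(5) = 7; x(6) = 23; x(7) = 1.
The sequence repeats with period 7.
(74 - 0) mod 7 = 4, so x(74) = x(4) = 16.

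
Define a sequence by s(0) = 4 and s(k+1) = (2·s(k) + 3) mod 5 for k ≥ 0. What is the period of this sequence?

4

We have s(0) = 4, s(1) = 1, s(2) = 0, s(3) = 3, s(4) = 4.
Since s(4) = s(0) = 4, the sequence is periodic with period 4.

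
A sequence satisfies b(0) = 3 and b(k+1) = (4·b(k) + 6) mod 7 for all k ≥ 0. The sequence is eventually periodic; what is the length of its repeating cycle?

We have b(0) = 3; b(1) = 4; b(2) = 1; b(3) = 3.
Since b(3) = b(0) = 3, the sequence is periodic with period 3.

3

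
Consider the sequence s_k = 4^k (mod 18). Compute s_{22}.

4

s_1 = 4, s_2 = 16, s_3 = 10, s_4 = 4.
The sequence repeats with period 3.
So s_{22} = s_{1 + ((22-1) mod 3)} = s_1 = 4.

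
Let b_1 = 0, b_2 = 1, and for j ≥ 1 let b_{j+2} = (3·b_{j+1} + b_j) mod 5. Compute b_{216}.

b_1 = 0; b_2 = 1; b_3 = 3; b_4 = 0; b_5 = 3; b_6 = 4; b_7 = 0; b_8 = 4; b_9 = 2; b_{10} = 0; b_{11} = 2; b_{12} = 1; b_{13} = 0; b_{14} = 1.
Since (b_{13}, b_{14}) = (b_1, b_2) = (0, 1) (two consecutive terms determine the rest), the sequence is periodic with period 12.
So b_{216} = b_{1 + ((216-1) mod 12)} = b_{12} = 1.

1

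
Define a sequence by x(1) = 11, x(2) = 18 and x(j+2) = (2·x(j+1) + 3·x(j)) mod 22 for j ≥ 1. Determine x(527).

We have x(1) = 11; x(2) = 18; x(3) = 3; x(4) = 16; x(5) = 19; x(6) = 20; x(7) = 9; x(8) = 12; x(9) = 7; x(10) = 6; x(11) = 11; x(12) = 18.
Since (x(11), x(12)) = (x(1), x(2)) = (11, 18) (two consecutive terms determine the rest), the sequence is periodic with period 10.
(527 - 1) mod 10 = 6, so x(527) = x(7) = 9.

9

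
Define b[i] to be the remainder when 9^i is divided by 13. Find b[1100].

3

We have b[1] = 9, b[2] = 3, b[3] = 1, b[4] = 9.
Since b[4] = b[1] = 9, the sequence is periodic with period 3.
(1100 - 1) mod 3 = 1, so b[1100] = b[2] = 3.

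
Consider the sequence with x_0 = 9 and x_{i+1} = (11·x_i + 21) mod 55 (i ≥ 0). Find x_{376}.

10

Computing terms: x_0 = 9, x_1 = 10, x_2 = 21, x_3 = 32, x_4 = 43, x_5 = 54, x_6 = 10.
Since x_6 = x_1 = 10, the sequence is eventually periodic: after a pre-period of length 1 it cycles with period 5.
For i ≥ 1, x_i depends only on (i - 1) mod 5. (376 - 1) mod 5 = 0, so x_{376} = x_1 = 10.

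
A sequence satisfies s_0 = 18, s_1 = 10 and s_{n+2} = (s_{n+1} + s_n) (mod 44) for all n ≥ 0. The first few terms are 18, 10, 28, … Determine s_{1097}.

32

s_0 = 18; s_1 = 10; s_2 = 28; s_3 = 38; s_4 = 22; s_5 = 16; s_6 = 38; s_7 = 10; s_8 = 4; s_9 = 14; s_{10} = 18; s_{11} = 32; s_{12} = 6; s_{13} = 38; s_{14} = 0; s_{15} = 38; s_{16} = 38; s_{17} = 32; s_{18} = 26; s_{19} = 14; s_{20} = 40; s_{21} = 10; s_{22} = 6; s_{23} = 16; s_{24} = 22; s_{25} = 38; s_{26} = 16; s_{27} = 10; s_{28} = 26; s_{29} = 36; s_{30} = 18; s_{31} = 10.
Since (s_{30}, s_{31}) = (s_0, s_1) = (18, 10) (two consecutive terms determine the rest), the sequence is periodic with period 30.
(1097 - 0) mod 30 = 17, so s_{1097} = s_{17} = 32.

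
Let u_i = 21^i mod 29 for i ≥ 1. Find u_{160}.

16

We have u_1 = 21; u_2 = 6; u_3 = 10; u_4 = 7; u_5 = 2; u_6 = 13; u_7 = 12; u_8 = 20; u_9 = 14; u_{10} = 4; u_{11} = 26; u_{12} = 24; u_{13} = 11; u_{14} = 28; u_{15} = 8; u_{16} = 23; u_{17} = 19; u_{18} = 22; u_{19} = 27; u_{20} = 16; u_{21} = 17; u_{22} = 9; u_{23} = 15; u_{24} = 25; u_{25} = 3; u_{26} = 5; u_{27} = 18; u_{28} = 1; u_{29} = 21.
The sequence repeats with period 28.
(160 - 1) mod 28 = 19, so u_{160} = u_{20} = 16.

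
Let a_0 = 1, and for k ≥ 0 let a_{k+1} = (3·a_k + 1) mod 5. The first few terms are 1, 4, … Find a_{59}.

Listing terms: a_0 = 1; a_1 = 4; a_2 = 3; a_3 = 0; a_4 = 1.
Since a_4 = a_0 = 1, the sequence is periodic with period 4.
So a_{59} = a_{0 + ((59-0) mod 4)} = a_3 = 0.

0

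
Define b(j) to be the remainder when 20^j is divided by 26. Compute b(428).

Listing terms: b(0) = 1, b(1) = 20, b(2) = 10, b(3) = 18, b(4) = 22, b(5) = 24, b(6) = 12, b(7) = 6, b(8) = 16, b(9) = 8, b(10) = 4, b(11) = 2, b(12) = 14, b(13) = 20.
Since b(13) = b(1) = 20, the sequence is eventually periodic: after a pre-period of length 1 it cycles with period 12.
For j ≥ 1, b(j) depends only on (j - 1) mod 12. (428 - 1) mod 12 = 7, so b(428) = b(8) = 16.

16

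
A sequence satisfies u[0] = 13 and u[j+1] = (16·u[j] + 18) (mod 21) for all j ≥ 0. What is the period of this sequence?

Listing terms: u[0] = 13; u[1] = 16; u[2] = 1; u[3] = 13.
Since u[3] = u[0] = 13, the sequence is periodic with period 3.

3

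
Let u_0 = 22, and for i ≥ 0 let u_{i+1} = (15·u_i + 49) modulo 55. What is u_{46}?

49

Computing terms: u_0 = 22, u_1 = 49, u_2 = 14, u_3 = 39, u_4 = 29, u_5 = 44, u_6 = 49.
Since u_6 = u_1 = 49, the sequence is eventually periodic: after a pre-period of length 1 it cycles with period 5.
For i ≥ 1, u_i depends only on (i - 1) mod 5. (46 - 1) mod 5 = 0, so u_{46} = u_1 = 49.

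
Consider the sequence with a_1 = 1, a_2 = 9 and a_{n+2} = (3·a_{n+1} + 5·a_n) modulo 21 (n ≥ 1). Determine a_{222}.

We have a_1 = 1, a_2 = 9, a_3 = 11, a_4 = 15, a_5 = 16, a_6 = 18, a_7 = 8, a_8 = 9, a_9 = 4, a_{10} = 15, a_{11} = 2, a_{12} = 18, a_{13} = 1, a_{14} = 9.
Since (a_{13}, a_{14}) = (a_1, a_2) = (1, 9) (two consecutive terms determine the rest), the sequence is periodic with period 12.
So a_{222} = a_{1 + ((222-1) mod 12)} = a_6 = 18.

18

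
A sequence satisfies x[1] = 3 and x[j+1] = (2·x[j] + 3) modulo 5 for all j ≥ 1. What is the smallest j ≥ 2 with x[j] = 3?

5

We have x[1] = 3, x[2] = 4, x[3] = 1, x[4] = 0, x[5] = 3.
The sequence repeats with period 4.
The value 3 next appears (with j ≥ 2) at x[5].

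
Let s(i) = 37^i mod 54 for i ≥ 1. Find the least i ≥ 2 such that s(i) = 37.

We have s(1) = 37,  s(2) = 19,  s(3) = 1,  s(4) = 37.
Since s(4) = s(1) = 37, the sequence is periodic with period 3.
The value 37 next appears (with i ≥ 2) at s(4).

4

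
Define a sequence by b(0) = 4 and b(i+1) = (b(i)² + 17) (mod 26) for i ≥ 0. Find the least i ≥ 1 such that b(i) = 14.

Listing terms: b(0) = 4, b(1) = 7, b(2) = 14, b(3) = 5, b(4) = 16, b(5) = 13, b(6) = 4.
Since b(6) = b(0) = 4, the sequence is periodic with period 6.
The value 14 first appears (with i ≥ 1) at b(2).

2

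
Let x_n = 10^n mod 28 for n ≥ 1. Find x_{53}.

We have x_1 = 10; x_2 = 16; x_3 = 20; x_4 = 4; x_5 = 12; x_6 = 8; x_7 = 24; x_8 = 16.
Since x_8 = x_2 = 16, the sequence is eventually periodic: after a pre-period of length 1 it cycles with period 6.
For n ≥ 2, x_n depends only on (n - 2) mod 6. (53 - 2) mod 6 = 3, so x_{53} = x_5 = 12.

12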